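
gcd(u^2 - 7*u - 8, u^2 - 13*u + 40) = u - 8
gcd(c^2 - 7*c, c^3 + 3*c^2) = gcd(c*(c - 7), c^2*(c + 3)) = c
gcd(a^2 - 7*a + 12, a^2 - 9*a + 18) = a - 3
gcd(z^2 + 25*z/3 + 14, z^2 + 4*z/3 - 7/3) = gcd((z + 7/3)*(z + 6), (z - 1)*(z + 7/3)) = z + 7/3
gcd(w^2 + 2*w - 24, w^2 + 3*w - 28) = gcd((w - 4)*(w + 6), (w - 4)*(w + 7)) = w - 4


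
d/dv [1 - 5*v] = -5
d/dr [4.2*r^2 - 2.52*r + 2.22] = 8.4*r - 2.52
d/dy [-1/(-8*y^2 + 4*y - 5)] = 4*(1 - 4*y)/(8*y^2 - 4*y + 5)^2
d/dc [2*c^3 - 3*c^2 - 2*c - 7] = 6*c^2 - 6*c - 2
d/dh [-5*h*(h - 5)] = 25 - 10*h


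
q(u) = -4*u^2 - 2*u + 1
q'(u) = -8*u - 2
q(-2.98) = -28.56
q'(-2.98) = 21.84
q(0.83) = -3.42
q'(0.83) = -8.64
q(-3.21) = -33.80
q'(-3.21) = 23.68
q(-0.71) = 0.40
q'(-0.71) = 3.68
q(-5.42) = -105.67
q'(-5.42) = 41.36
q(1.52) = -11.28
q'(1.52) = -14.16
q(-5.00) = -89.00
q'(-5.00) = 38.00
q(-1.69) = -7.04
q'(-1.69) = 11.52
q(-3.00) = -29.00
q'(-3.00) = 22.00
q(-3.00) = -29.00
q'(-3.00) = 22.00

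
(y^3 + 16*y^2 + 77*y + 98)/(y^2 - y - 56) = (y^2 + 9*y + 14)/(y - 8)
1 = 1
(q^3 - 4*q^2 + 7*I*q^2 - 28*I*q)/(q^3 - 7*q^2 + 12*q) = (q + 7*I)/(q - 3)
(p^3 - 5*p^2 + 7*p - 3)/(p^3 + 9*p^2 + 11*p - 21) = (p^2 - 4*p + 3)/(p^2 + 10*p + 21)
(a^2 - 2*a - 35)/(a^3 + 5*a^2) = (a - 7)/a^2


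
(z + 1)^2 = z^2 + 2*z + 1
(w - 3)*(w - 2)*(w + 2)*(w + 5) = w^4 + 2*w^3 - 19*w^2 - 8*w + 60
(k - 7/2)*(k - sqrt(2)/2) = k^2 - 7*k/2 - sqrt(2)*k/2 + 7*sqrt(2)/4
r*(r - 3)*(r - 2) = r^3 - 5*r^2 + 6*r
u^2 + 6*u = u*(u + 6)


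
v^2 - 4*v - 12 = (v - 6)*(v + 2)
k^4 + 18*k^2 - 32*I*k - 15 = (k - 3*I)*(k - I)^2*(k + 5*I)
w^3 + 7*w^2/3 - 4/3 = (w - 2/3)*(w + 1)*(w + 2)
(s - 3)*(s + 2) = s^2 - s - 6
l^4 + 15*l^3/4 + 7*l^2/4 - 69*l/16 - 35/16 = (l - 1)*(l + 1/2)*(l + 7/4)*(l + 5/2)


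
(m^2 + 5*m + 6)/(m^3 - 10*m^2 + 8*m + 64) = (m + 3)/(m^2 - 12*m + 32)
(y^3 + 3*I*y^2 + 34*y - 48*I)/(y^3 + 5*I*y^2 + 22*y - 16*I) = (y - 3*I)/(y - I)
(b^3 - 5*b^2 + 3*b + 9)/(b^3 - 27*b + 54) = (b + 1)/(b + 6)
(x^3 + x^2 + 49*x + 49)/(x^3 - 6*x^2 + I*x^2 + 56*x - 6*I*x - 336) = (x^2 + x*(1 + 7*I) + 7*I)/(x^2 + x*(-6 + 8*I) - 48*I)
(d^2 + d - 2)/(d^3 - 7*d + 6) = (d + 2)/(d^2 + d - 6)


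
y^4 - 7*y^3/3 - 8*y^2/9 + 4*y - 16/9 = (y - 2)*(y - 1)*(y - 2/3)*(y + 4/3)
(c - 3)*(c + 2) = c^2 - c - 6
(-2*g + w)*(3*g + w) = -6*g^2 + g*w + w^2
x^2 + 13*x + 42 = (x + 6)*(x + 7)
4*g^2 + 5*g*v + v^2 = (g + v)*(4*g + v)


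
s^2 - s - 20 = (s - 5)*(s + 4)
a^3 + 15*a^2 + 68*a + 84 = (a + 2)*(a + 6)*(a + 7)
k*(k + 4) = k^2 + 4*k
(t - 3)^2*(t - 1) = t^3 - 7*t^2 + 15*t - 9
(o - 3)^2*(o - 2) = o^3 - 8*o^2 + 21*o - 18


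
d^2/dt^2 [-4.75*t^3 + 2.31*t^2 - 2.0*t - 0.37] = 4.62 - 28.5*t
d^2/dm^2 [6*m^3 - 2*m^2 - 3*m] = 36*m - 4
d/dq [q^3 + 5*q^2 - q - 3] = 3*q^2 + 10*q - 1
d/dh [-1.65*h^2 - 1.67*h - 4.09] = -3.3*h - 1.67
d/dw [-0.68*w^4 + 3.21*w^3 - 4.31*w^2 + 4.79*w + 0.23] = -2.72*w^3 + 9.63*w^2 - 8.62*w + 4.79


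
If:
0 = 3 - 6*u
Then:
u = 1/2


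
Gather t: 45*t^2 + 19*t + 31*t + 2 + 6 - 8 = 45*t^2 + 50*t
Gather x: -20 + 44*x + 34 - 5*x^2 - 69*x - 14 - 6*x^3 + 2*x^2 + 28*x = -6*x^3 - 3*x^2 + 3*x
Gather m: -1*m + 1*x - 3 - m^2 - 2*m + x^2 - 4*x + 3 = -m^2 - 3*m + x^2 - 3*x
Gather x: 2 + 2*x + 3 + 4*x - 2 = 6*x + 3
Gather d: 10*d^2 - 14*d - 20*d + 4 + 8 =10*d^2 - 34*d + 12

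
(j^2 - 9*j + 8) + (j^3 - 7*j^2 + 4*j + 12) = j^3 - 6*j^2 - 5*j + 20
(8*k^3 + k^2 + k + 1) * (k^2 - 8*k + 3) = 8*k^5 - 63*k^4 + 17*k^3 - 4*k^2 - 5*k + 3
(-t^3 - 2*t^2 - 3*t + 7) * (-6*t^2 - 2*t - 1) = 6*t^5 + 14*t^4 + 23*t^3 - 34*t^2 - 11*t - 7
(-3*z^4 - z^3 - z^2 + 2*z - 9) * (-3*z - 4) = 9*z^5 + 15*z^4 + 7*z^3 - 2*z^2 + 19*z + 36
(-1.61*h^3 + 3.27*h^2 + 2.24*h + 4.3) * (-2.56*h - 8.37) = 4.1216*h^4 + 5.1045*h^3 - 33.1043*h^2 - 29.7568*h - 35.991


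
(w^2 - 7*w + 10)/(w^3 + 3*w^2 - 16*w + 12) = (w - 5)/(w^2 + 5*w - 6)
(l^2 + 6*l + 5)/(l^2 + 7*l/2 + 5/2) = 2*(l + 5)/(2*l + 5)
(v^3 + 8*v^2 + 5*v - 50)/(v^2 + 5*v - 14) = (v^2 + 10*v + 25)/(v + 7)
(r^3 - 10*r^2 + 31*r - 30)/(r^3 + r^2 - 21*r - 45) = (r^2 - 5*r + 6)/(r^2 + 6*r + 9)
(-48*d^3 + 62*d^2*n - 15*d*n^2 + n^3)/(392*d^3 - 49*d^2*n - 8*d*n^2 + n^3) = (-6*d^2 + 7*d*n - n^2)/(49*d^2 - n^2)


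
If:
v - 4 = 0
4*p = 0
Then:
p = 0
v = 4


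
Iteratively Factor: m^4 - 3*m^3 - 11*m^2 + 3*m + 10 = (m + 1)*(m^3 - 4*m^2 - 7*m + 10) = (m - 5)*(m + 1)*(m^2 + m - 2) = (m - 5)*(m + 1)*(m + 2)*(m - 1)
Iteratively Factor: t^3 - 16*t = (t + 4)*(t^2 - 4*t) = (t - 4)*(t + 4)*(t)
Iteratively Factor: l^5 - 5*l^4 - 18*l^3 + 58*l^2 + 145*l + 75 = (l + 1)*(l^4 - 6*l^3 - 12*l^2 + 70*l + 75) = (l - 5)*(l + 1)*(l^3 - l^2 - 17*l - 15) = (l - 5)*(l + 1)*(l + 3)*(l^2 - 4*l - 5) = (l - 5)*(l + 1)^2*(l + 3)*(l - 5)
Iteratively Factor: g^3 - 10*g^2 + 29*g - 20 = (g - 4)*(g^2 - 6*g + 5) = (g - 5)*(g - 4)*(g - 1)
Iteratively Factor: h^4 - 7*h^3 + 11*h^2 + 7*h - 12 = (h + 1)*(h^3 - 8*h^2 + 19*h - 12) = (h - 4)*(h + 1)*(h^2 - 4*h + 3) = (h - 4)*(h - 1)*(h + 1)*(h - 3)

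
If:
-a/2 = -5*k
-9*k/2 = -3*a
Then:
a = 0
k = 0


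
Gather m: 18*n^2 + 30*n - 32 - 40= 18*n^2 + 30*n - 72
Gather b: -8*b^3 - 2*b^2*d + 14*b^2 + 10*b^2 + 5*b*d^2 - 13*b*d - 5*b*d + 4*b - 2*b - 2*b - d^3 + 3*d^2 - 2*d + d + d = -8*b^3 + b^2*(24 - 2*d) + b*(5*d^2 - 18*d) - d^3 + 3*d^2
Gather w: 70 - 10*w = 70 - 10*w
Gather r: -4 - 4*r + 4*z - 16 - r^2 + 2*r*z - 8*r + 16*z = -r^2 + r*(2*z - 12) + 20*z - 20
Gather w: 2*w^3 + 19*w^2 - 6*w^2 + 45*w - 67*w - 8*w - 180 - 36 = 2*w^3 + 13*w^2 - 30*w - 216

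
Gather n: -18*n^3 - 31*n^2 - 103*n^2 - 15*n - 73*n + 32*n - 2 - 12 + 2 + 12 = -18*n^3 - 134*n^2 - 56*n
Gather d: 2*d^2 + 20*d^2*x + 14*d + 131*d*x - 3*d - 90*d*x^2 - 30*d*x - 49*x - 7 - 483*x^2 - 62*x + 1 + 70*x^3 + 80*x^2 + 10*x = d^2*(20*x + 2) + d*(-90*x^2 + 101*x + 11) + 70*x^3 - 403*x^2 - 101*x - 6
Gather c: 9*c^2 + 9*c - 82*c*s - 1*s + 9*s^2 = 9*c^2 + c*(9 - 82*s) + 9*s^2 - s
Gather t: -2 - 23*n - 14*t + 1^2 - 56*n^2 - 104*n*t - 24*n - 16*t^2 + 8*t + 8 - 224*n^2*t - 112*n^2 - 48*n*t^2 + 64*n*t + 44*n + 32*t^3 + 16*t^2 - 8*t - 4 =-168*n^2 - 48*n*t^2 - 3*n + 32*t^3 + t*(-224*n^2 - 40*n - 14) + 3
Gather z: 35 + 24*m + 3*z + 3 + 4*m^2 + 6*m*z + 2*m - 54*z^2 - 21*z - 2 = 4*m^2 + 26*m - 54*z^2 + z*(6*m - 18) + 36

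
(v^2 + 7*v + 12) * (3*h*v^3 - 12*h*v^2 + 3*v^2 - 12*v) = 3*h*v^5 + 9*h*v^4 - 48*h*v^3 - 144*h*v^2 + 3*v^4 + 9*v^3 - 48*v^2 - 144*v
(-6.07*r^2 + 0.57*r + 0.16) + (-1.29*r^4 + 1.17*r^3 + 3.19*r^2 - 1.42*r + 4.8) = -1.29*r^4 + 1.17*r^3 - 2.88*r^2 - 0.85*r + 4.96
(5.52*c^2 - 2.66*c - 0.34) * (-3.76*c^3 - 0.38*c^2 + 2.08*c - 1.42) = -20.7552*c^5 + 7.904*c^4 + 13.7708*c^3 - 13.242*c^2 + 3.07*c + 0.4828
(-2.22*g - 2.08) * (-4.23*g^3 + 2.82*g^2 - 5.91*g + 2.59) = 9.3906*g^4 + 2.538*g^3 + 7.2546*g^2 + 6.543*g - 5.3872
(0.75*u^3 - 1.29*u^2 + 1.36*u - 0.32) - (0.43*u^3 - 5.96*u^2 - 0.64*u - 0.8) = 0.32*u^3 + 4.67*u^2 + 2.0*u + 0.48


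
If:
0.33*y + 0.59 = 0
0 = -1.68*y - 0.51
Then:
No Solution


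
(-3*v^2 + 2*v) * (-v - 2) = 3*v^3 + 4*v^2 - 4*v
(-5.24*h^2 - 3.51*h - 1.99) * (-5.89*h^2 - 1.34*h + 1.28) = 30.8636*h^4 + 27.6955*h^3 + 9.7173*h^2 - 1.8262*h - 2.5472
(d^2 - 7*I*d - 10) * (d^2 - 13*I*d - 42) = d^4 - 20*I*d^3 - 143*d^2 + 424*I*d + 420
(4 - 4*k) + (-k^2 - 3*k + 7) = -k^2 - 7*k + 11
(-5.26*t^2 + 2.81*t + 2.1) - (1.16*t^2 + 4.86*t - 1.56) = -6.42*t^2 - 2.05*t + 3.66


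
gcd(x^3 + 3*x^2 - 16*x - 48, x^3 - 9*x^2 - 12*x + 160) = x + 4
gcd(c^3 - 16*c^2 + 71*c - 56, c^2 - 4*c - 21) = c - 7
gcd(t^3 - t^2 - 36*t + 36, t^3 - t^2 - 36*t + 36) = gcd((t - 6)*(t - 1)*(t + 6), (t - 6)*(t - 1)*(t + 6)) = t^3 - t^2 - 36*t + 36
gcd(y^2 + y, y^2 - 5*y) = y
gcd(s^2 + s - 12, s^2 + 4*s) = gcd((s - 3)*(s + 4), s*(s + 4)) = s + 4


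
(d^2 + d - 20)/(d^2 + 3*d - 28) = (d + 5)/(d + 7)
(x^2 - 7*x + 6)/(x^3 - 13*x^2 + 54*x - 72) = (x - 1)/(x^2 - 7*x + 12)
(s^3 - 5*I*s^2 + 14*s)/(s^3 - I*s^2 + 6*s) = (s - 7*I)/(s - 3*I)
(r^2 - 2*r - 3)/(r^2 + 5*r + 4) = (r - 3)/(r + 4)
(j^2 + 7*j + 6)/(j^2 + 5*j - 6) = (j + 1)/(j - 1)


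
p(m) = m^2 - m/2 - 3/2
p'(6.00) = 11.50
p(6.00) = 31.50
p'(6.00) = 11.50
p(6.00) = 31.50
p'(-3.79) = -8.08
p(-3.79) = 14.76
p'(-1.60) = -3.70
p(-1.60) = 1.86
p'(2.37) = 4.24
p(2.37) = 2.93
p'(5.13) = 9.76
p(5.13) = 22.25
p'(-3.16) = -6.82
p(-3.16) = 10.07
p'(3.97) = 7.44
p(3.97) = 12.28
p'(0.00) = -0.50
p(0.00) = -1.50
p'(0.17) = -0.16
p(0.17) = -1.56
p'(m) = 2*m - 1/2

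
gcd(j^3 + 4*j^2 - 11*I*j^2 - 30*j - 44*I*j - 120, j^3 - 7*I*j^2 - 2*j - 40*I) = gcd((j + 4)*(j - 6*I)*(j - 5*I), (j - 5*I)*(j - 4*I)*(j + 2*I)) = j - 5*I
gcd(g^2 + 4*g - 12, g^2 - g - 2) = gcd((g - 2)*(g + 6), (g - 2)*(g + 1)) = g - 2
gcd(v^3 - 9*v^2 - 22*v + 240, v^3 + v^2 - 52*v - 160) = v^2 - 3*v - 40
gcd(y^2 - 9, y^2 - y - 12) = y + 3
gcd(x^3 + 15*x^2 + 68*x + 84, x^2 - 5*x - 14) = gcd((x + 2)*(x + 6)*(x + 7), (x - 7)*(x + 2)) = x + 2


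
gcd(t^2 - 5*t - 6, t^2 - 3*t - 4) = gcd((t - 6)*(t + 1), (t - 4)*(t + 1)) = t + 1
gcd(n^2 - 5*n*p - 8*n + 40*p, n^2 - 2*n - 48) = n - 8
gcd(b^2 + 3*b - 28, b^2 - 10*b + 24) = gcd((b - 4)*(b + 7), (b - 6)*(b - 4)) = b - 4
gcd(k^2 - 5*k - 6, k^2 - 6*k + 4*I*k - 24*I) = k - 6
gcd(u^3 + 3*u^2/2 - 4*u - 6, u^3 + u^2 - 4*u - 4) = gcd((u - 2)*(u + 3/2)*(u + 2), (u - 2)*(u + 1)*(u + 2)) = u^2 - 4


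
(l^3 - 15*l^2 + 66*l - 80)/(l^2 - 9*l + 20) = (l^2 - 10*l + 16)/(l - 4)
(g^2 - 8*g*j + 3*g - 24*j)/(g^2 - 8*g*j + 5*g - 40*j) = (g + 3)/(g + 5)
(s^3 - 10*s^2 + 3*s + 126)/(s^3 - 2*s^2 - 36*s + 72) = (s^2 - 4*s - 21)/(s^2 + 4*s - 12)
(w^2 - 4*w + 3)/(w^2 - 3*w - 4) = (-w^2 + 4*w - 3)/(-w^2 + 3*w + 4)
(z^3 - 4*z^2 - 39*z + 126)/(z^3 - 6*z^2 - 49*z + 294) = (z^2 + 3*z - 18)/(z^2 + z - 42)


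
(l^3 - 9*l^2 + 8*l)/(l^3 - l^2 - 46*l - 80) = l*(l - 1)/(l^2 + 7*l + 10)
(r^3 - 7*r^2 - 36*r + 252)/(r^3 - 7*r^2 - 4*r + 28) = (r^2 - 36)/(r^2 - 4)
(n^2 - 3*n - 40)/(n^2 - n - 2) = (-n^2 + 3*n + 40)/(-n^2 + n + 2)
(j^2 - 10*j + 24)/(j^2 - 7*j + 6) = (j - 4)/(j - 1)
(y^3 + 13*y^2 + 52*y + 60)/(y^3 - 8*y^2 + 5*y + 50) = (y^2 + 11*y + 30)/(y^2 - 10*y + 25)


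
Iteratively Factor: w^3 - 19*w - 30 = (w - 5)*(w^2 + 5*w + 6) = (w - 5)*(w + 3)*(w + 2)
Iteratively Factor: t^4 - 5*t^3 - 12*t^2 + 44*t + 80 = (t - 5)*(t^3 - 12*t - 16) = (t - 5)*(t + 2)*(t^2 - 2*t - 8) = (t - 5)*(t + 2)^2*(t - 4)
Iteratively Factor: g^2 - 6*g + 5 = (g - 1)*(g - 5)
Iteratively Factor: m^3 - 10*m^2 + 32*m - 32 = (m - 4)*(m^2 - 6*m + 8) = (m - 4)*(m - 2)*(m - 4)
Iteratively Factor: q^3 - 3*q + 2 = (q + 2)*(q^2 - 2*q + 1) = (q - 1)*(q + 2)*(q - 1)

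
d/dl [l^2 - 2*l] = 2*l - 2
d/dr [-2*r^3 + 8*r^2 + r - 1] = -6*r^2 + 16*r + 1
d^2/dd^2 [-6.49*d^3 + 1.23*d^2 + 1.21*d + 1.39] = 2.46 - 38.94*d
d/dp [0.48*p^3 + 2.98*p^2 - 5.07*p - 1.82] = 1.44*p^2 + 5.96*p - 5.07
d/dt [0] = 0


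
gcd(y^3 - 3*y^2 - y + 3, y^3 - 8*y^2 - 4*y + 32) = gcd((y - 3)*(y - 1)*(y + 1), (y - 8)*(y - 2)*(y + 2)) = 1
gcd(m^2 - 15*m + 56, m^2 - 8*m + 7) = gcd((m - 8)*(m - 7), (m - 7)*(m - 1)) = m - 7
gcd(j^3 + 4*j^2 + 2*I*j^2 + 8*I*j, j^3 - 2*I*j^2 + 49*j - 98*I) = 1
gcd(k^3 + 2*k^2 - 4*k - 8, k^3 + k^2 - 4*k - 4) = k^2 - 4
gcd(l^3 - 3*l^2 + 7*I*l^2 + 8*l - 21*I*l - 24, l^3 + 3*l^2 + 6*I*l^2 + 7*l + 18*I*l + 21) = l - I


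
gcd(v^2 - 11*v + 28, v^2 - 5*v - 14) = v - 7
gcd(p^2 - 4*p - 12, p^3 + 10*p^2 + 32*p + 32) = p + 2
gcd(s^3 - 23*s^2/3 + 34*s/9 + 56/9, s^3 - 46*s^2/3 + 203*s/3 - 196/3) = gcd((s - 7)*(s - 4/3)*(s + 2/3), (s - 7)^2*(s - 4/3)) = s^2 - 25*s/3 + 28/3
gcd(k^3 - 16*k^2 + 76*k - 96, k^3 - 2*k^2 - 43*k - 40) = k - 8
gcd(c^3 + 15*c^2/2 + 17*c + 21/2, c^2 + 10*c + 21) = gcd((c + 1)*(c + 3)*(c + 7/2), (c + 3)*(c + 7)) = c + 3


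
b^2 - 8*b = b*(b - 8)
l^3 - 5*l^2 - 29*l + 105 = (l - 7)*(l - 3)*(l + 5)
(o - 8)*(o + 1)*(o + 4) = o^3 - 3*o^2 - 36*o - 32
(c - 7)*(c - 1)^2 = c^3 - 9*c^2 + 15*c - 7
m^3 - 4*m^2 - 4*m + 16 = (m - 4)*(m - 2)*(m + 2)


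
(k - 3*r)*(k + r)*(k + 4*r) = k^3 + 2*k^2*r - 11*k*r^2 - 12*r^3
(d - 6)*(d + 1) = d^2 - 5*d - 6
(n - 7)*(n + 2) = n^2 - 5*n - 14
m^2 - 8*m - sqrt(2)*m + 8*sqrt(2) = (m - 8)*(m - sqrt(2))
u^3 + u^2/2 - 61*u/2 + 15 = (u - 5)*(u - 1/2)*(u + 6)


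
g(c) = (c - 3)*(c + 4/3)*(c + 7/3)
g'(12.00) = 440.11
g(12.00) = 1720.00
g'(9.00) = 247.11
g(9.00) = 702.67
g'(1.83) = 4.60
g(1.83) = -15.41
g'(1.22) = -1.80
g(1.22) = -16.15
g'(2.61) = 16.03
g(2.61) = -7.60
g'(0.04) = -7.83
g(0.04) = -9.65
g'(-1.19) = -5.23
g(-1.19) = -0.69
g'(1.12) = -2.63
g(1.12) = -15.93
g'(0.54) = -6.29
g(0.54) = -13.24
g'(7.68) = 179.30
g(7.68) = 422.39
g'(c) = (c - 3)*(c + 4/3) + (c - 3)*(c + 7/3) + (c + 4/3)*(c + 7/3) = 3*c^2 + 4*c/3 - 71/9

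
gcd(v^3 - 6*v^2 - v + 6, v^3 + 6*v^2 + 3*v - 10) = v - 1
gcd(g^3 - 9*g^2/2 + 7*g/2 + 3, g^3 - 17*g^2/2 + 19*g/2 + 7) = g^2 - 3*g/2 - 1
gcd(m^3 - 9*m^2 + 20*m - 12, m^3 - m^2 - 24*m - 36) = m - 6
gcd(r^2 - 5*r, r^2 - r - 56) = 1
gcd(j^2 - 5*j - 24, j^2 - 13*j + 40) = j - 8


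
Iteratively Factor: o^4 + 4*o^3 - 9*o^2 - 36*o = (o)*(o^3 + 4*o^2 - 9*o - 36) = o*(o + 4)*(o^2 - 9) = o*(o + 3)*(o + 4)*(o - 3)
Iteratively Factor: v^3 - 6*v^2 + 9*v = (v - 3)*(v^2 - 3*v) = v*(v - 3)*(v - 3)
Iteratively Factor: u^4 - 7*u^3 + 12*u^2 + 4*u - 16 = (u - 4)*(u^3 - 3*u^2 + 4) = (u - 4)*(u + 1)*(u^2 - 4*u + 4) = (u - 4)*(u - 2)*(u + 1)*(u - 2)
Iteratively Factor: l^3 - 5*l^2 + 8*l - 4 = (l - 2)*(l^2 - 3*l + 2) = (l - 2)^2*(l - 1)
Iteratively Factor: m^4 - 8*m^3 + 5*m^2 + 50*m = (m)*(m^3 - 8*m^2 + 5*m + 50) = m*(m - 5)*(m^2 - 3*m - 10) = m*(m - 5)*(m + 2)*(m - 5)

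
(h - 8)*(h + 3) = h^2 - 5*h - 24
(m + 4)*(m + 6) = m^2 + 10*m + 24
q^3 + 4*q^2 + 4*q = q*(q + 2)^2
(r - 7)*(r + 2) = r^2 - 5*r - 14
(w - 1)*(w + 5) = w^2 + 4*w - 5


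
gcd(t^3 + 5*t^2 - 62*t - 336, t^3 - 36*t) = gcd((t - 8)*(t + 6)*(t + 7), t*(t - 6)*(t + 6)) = t + 6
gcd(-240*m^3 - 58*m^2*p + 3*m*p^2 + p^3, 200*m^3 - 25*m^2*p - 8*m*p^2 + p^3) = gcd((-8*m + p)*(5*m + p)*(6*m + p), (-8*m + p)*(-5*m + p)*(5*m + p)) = -40*m^2 - 3*m*p + p^2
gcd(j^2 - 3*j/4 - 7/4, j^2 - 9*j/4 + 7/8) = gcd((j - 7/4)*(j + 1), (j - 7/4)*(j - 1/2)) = j - 7/4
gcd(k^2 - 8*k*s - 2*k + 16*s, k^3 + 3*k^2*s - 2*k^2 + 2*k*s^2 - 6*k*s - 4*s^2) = k - 2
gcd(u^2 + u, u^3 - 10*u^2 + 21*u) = u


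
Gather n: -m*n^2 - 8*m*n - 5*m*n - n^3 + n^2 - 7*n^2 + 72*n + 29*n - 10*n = -n^3 + n^2*(-m - 6) + n*(91 - 13*m)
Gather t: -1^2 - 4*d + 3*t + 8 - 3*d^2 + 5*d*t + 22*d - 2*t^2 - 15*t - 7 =-3*d^2 + 18*d - 2*t^2 + t*(5*d - 12)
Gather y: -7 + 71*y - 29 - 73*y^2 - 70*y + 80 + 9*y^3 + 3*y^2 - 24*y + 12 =9*y^3 - 70*y^2 - 23*y + 56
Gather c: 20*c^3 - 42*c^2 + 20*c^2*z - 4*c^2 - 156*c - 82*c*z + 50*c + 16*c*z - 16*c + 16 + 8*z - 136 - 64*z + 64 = 20*c^3 + c^2*(20*z - 46) + c*(-66*z - 122) - 56*z - 56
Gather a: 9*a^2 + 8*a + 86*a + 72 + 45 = 9*a^2 + 94*a + 117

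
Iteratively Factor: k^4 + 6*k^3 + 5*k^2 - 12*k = (k + 4)*(k^3 + 2*k^2 - 3*k) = (k + 3)*(k + 4)*(k^2 - k) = k*(k + 3)*(k + 4)*(k - 1)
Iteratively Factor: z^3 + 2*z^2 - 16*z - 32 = (z - 4)*(z^2 + 6*z + 8) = (z - 4)*(z + 2)*(z + 4)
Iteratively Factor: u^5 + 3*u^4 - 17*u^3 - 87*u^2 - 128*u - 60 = (u + 3)*(u^4 - 17*u^2 - 36*u - 20) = (u + 2)*(u + 3)*(u^3 - 2*u^2 - 13*u - 10) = (u - 5)*(u + 2)*(u + 3)*(u^2 + 3*u + 2) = (u - 5)*(u + 2)^2*(u + 3)*(u + 1)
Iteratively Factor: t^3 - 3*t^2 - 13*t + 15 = (t - 5)*(t^2 + 2*t - 3) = (t - 5)*(t - 1)*(t + 3)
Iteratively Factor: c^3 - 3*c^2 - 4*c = (c - 4)*(c^2 + c) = c*(c - 4)*(c + 1)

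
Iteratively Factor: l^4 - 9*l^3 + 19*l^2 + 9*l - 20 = (l - 4)*(l^3 - 5*l^2 - l + 5) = (l - 4)*(l + 1)*(l^2 - 6*l + 5) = (l - 5)*(l - 4)*(l + 1)*(l - 1)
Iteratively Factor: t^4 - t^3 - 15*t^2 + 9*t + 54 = (t + 3)*(t^3 - 4*t^2 - 3*t + 18) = (t - 3)*(t + 3)*(t^2 - t - 6) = (t - 3)*(t + 2)*(t + 3)*(t - 3)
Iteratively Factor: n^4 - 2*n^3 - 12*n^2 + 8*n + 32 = (n - 4)*(n^3 + 2*n^2 - 4*n - 8) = (n - 4)*(n - 2)*(n^2 + 4*n + 4) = (n - 4)*(n - 2)*(n + 2)*(n + 2)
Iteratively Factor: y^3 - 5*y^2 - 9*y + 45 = (y - 5)*(y^2 - 9) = (y - 5)*(y - 3)*(y + 3)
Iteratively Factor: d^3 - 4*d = (d - 2)*(d^2 + 2*d) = (d - 2)*(d + 2)*(d)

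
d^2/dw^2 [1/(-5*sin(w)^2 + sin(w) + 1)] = (-100*sin(w)^4 + 15*sin(w)^3 + 129*sin(w)^2 - 29*sin(w) + 12)/(-5*sin(w)^2 + sin(w) + 1)^3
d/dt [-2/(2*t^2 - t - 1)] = 2*(4*t - 1)/(-2*t^2 + t + 1)^2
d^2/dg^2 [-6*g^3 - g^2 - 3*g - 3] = -36*g - 2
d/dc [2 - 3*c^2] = -6*c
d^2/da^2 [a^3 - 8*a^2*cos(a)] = 8*a^2*cos(a) + 32*a*sin(a) + 6*a - 16*cos(a)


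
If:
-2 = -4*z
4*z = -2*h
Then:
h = -1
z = 1/2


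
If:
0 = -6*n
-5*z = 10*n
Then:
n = 0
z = 0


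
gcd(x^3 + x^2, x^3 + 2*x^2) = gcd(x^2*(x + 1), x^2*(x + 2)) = x^2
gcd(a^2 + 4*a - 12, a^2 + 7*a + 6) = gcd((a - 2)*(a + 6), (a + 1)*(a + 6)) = a + 6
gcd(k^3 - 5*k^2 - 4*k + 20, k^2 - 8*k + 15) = k - 5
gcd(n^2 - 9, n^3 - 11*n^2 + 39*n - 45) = n - 3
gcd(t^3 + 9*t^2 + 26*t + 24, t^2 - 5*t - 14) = t + 2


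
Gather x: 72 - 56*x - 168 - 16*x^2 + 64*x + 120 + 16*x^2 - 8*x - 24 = 0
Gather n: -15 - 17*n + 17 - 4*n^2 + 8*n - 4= -4*n^2 - 9*n - 2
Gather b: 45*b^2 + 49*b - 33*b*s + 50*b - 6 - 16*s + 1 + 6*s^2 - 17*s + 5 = 45*b^2 + b*(99 - 33*s) + 6*s^2 - 33*s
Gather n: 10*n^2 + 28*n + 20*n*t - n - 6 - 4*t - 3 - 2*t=10*n^2 + n*(20*t + 27) - 6*t - 9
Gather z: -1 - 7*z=-7*z - 1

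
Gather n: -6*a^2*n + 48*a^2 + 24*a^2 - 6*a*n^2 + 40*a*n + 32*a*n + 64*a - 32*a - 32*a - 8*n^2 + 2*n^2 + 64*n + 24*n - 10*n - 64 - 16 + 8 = 72*a^2 + n^2*(-6*a - 6) + n*(-6*a^2 + 72*a + 78) - 72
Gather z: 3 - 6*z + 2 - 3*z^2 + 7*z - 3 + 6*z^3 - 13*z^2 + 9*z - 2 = 6*z^3 - 16*z^2 + 10*z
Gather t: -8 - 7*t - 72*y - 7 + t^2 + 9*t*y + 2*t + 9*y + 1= t^2 + t*(9*y - 5) - 63*y - 14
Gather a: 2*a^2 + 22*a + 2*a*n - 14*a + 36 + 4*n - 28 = 2*a^2 + a*(2*n + 8) + 4*n + 8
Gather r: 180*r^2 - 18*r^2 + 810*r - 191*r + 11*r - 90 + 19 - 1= 162*r^2 + 630*r - 72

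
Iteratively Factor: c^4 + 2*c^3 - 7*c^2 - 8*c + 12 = (c + 2)*(c^3 - 7*c + 6) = (c - 2)*(c + 2)*(c^2 + 2*c - 3) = (c - 2)*(c + 2)*(c + 3)*(c - 1)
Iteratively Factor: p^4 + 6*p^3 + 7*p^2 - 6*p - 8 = (p - 1)*(p^3 + 7*p^2 + 14*p + 8) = (p - 1)*(p + 2)*(p^2 + 5*p + 4) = (p - 1)*(p + 2)*(p + 4)*(p + 1)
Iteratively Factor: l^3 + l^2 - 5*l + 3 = (l - 1)*(l^2 + 2*l - 3) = (l - 1)*(l + 3)*(l - 1)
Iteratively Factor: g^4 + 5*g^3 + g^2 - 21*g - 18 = (g - 2)*(g^3 + 7*g^2 + 15*g + 9) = (g - 2)*(g + 1)*(g^2 + 6*g + 9) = (g - 2)*(g + 1)*(g + 3)*(g + 3)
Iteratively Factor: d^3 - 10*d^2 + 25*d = (d)*(d^2 - 10*d + 25) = d*(d - 5)*(d - 5)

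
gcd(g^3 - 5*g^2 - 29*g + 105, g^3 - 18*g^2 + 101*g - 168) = g^2 - 10*g + 21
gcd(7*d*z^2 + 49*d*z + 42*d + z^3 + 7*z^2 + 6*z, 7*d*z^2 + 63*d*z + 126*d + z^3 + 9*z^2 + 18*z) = 7*d*z + 42*d + z^2 + 6*z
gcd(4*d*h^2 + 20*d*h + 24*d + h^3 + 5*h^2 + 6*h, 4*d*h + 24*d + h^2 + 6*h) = 4*d + h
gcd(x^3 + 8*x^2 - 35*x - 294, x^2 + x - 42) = x^2 + x - 42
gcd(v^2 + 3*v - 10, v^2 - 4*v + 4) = v - 2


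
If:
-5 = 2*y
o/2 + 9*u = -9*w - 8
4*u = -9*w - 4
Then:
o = 45*w/2 + 2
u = -9*w/4 - 1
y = -5/2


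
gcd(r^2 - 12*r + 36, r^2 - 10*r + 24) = r - 6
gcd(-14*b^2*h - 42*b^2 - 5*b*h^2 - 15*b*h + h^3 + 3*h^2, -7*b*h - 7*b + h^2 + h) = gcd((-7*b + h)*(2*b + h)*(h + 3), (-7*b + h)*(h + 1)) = 7*b - h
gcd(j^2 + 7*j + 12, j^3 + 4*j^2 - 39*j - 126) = j + 3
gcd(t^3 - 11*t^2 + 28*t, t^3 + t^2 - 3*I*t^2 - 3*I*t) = t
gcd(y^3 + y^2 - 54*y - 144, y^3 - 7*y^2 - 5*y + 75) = y + 3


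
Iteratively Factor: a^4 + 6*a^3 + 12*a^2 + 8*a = (a + 2)*(a^3 + 4*a^2 + 4*a) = (a + 2)^2*(a^2 + 2*a) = (a + 2)^3*(a)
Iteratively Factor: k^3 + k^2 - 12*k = (k)*(k^2 + k - 12) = k*(k - 3)*(k + 4)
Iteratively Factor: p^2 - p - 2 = (p - 2)*(p + 1)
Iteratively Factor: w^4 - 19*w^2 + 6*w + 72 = (w + 4)*(w^3 - 4*w^2 - 3*w + 18) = (w - 3)*(w + 4)*(w^2 - w - 6) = (w - 3)*(w + 2)*(w + 4)*(w - 3)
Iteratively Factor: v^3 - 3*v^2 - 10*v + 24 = (v - 2)*(v^2 - v - 12) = (v - 2)*(v + 3)*(v - 4)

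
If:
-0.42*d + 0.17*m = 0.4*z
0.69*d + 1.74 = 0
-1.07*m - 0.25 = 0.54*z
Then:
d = -2.52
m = -1.29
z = 2.10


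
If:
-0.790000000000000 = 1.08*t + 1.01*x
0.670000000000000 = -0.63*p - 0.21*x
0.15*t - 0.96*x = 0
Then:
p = -1.03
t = -0.64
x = -0.10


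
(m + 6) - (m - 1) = 7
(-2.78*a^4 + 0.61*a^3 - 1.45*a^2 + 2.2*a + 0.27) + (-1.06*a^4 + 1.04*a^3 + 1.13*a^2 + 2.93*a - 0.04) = -3.84*a^4 + 1.65*a^3 - 0.32*a^2 + 5.13*a + 0.23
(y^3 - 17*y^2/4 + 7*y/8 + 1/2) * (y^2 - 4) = y^5 - 17*y^4/4 - 25*y^3/8 + 35*y^2/2 - 7*y/2 - 2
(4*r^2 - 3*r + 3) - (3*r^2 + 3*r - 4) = r^2 - 6*r + 7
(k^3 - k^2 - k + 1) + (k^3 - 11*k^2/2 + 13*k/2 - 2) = 2*k^3 - 13*k^2/2 + 11*k/2 - 1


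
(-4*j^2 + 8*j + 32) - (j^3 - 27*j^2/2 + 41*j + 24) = -j^3 + 19*j^2/2 - 33*j + 8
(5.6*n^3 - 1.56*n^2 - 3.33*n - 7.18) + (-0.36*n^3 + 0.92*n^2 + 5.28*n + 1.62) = 5.24*n^3 - 0.64*n^2 + 1.95*n - 5.56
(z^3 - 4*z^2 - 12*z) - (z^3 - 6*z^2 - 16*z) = 2*z^2 + 4*z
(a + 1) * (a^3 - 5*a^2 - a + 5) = a^4 - 4*a^3 - 6*a^2 + 4*a + 5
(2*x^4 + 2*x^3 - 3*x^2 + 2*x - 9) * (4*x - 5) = 8*x^5 - 2*x^4 - 22*x^3 + 23*x^2 - 46*x + 45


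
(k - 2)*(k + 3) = k^2 + k - 6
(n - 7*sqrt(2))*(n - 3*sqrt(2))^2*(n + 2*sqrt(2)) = n^4 - 11*sqrt(2)*n^3 + 50*n^2 + 78*sqrt(2)*n - 504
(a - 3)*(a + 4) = a^2 + a - 12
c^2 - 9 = (c - 3)*(c + 3)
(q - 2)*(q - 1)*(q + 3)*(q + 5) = q^4 + 5*q^3 - 7*q^2 - 29*q + 30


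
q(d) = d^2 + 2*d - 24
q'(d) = 2*d + 2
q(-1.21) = -24.96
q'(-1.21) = -0.42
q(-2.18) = -23.61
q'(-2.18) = -2.36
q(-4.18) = -14.89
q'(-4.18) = -6.36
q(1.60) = -18.24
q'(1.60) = 5.20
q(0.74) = -21.97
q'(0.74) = 3.48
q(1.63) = -18.08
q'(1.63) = 5.26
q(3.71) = -2.82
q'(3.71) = 9.42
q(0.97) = -21.12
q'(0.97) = 3.94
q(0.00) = -24.00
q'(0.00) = 2.00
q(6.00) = 24.00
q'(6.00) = 14.00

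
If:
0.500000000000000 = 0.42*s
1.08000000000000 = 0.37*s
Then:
No Solution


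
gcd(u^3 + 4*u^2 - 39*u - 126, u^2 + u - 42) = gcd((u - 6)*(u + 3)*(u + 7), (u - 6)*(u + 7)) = u^2 + u - 42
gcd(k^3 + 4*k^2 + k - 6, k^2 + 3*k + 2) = k + 2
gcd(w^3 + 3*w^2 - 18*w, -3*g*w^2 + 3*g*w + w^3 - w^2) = w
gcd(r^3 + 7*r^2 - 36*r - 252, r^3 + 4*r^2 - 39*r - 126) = r^2 + r - 42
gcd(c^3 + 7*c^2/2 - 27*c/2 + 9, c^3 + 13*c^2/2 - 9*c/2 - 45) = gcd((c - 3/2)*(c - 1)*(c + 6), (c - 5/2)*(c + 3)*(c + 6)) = c + 6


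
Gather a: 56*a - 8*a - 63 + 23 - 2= 48*a - 42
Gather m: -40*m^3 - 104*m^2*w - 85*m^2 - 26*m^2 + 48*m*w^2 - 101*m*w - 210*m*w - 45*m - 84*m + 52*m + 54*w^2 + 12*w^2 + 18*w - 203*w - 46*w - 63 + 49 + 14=-40*m^3 + m^2*(-104*w - 111) + m*(48*w^2 - 311*w - 77) + 66*w^2 - 231*w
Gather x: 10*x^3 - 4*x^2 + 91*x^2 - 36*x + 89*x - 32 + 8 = 10*x^3 + 87*x^2 + 53*x - 24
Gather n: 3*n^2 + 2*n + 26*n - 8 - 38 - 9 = 3*n^2 + 28*n - 55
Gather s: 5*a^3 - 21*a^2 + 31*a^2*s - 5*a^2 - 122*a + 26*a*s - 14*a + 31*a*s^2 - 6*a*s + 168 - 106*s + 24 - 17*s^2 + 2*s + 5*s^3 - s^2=5*a^3 - 26*a^2 - 136*a + 5*s^3 + s^2*(31*a - 18) + s*(31*a^2 + 20*a - 104) + 192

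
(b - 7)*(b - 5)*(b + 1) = b^3 - 11*b^2 + 23*b + 35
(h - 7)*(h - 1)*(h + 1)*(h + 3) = h^4 - 4*h^3 - 22*h^2 + 4*h + 21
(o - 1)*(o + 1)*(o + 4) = o^3 + 4*o^2 - o - 4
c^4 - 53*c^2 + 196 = (c - 7)*(c - 2)*(c + 2)*(c + 7)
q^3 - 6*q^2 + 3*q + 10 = (q - 5)*(q - 2)*(q + 1)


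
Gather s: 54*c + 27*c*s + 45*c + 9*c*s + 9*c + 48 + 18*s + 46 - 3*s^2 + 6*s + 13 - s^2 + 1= 108*c - 4*s^2 + s*(36*c + 24) + 108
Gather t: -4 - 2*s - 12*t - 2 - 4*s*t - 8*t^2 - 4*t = -2*s - 8*t^2 + t*(-4*s - 16) - 6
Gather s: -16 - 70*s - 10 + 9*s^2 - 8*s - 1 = 9*s^2 - 78*s - 27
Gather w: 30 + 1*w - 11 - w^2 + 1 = -w^2 + w + 20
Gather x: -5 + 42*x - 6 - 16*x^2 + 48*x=-16*x^2 + 90*x - 11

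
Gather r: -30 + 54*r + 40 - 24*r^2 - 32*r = -24*r^2 + 22*r + 10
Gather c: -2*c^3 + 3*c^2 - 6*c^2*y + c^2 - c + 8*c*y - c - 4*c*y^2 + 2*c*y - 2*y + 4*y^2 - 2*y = -2*c^3 + c^2*(4 - 6*y) + c*(-4*y^2 + 10*y - 2) + 4*y^2 - 4*y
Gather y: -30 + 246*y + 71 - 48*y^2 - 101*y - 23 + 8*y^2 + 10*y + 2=-40*y^2 + 155*y + 20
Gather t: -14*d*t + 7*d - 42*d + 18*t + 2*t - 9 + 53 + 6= -35*d + t*(20 - 14*d) + 50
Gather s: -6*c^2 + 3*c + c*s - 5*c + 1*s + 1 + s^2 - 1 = -6*c^2 - 2*c + s^2 + s*(c + 1)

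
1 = 1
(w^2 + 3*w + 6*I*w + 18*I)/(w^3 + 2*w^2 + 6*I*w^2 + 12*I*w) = (w + 3)/(w*(w + 2))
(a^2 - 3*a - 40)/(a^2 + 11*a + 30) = (a - 8)/(a + 6)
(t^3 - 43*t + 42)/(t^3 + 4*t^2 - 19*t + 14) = (t - 6)/(t - 2)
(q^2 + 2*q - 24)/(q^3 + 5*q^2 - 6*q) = (q - 4)/(q*(q - 1))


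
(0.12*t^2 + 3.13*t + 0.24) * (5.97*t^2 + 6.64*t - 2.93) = 0.7164*t^4 + 19.4829*t^3 + 21.8644*t^2 - 7.5773*t - 0.7032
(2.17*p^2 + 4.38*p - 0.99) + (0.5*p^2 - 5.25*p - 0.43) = 2.67*p^2 - 0.87*p - 1.42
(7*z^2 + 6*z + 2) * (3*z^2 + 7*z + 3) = 21*z^4 + 67*z^3 + 69*z^2 + 32*z + 6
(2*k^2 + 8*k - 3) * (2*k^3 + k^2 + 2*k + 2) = 4*k^5 + 18*k^4 + 6*k^3 + 17*k^2 + 10*k - 6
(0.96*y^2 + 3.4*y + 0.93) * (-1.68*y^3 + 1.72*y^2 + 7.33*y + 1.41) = -1.6128*y^5 - 4.0608*y^4 + 11.3224*y^3 + 27.8752*y^2 + 11.6109*y + 1.3113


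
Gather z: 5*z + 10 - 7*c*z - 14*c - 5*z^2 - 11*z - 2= -14*c - 5*z^2 + z*(-7*c - 6) + 8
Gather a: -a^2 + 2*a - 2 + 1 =-a^2 + 2*a - 1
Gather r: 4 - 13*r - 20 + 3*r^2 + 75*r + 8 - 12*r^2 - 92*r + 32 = -9*r^2 - 30*r + 24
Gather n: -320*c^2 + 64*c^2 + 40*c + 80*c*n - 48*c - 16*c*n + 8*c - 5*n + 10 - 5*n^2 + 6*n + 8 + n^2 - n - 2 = -256*c^2 + 64*c*n - 4*n^2 + 16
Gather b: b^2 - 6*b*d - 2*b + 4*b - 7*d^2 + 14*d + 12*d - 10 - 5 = b^2 + b*(2 - 6*d) - 7*d^2 + 26*d - 15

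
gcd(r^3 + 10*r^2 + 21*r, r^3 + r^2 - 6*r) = r^2 + 3*r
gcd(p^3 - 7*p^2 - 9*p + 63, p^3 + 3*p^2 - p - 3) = p + 3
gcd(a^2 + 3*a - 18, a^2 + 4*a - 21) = a - 3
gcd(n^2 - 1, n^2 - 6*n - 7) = n + 1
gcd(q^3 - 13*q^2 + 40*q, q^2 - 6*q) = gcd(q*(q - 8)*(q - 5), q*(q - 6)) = q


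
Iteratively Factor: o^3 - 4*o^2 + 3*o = (o - 3)*(o^2 - o) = (o - 3)*(o - 1)*(o)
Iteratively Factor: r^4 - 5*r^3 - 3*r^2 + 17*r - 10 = (r + 2)*(r^3 - 7*r^2 + 11*r - 5) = (r - 5)*(r + 2)*(r^2 - 2*r + 1) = (r - 5)*(r - 1)*(r + 2)*(r - 1)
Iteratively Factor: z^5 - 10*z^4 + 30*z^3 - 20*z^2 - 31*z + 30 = (z - 5)*(z^4 - 5*z^3 + 5*z^2 + 5*z - 6) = (z - 5)*(z + 1)*(z^3 - 6*z^2 + 11*z - 6) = (z - 5)*(z - 3)*(z + 1)*(z^2 - 3*z + 2) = (z - 5)*(z - 3)*(z - 2)*(z + 1)*(z - 1)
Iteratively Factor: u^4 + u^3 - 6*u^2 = (u)*(u^3 + u^2 - 6*u) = u*(u + 3)*(u^2 - 2*u) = u^2*(u + 3)*(u - 2)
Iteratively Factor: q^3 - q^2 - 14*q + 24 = (q - 2)*(q^2 + q - 12) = (q - 2)*(q + 4)*(q - 3)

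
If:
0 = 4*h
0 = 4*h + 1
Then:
No Solution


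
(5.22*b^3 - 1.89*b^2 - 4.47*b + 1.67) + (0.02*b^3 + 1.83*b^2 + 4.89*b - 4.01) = 5.24*b^3 - 0.0599999999999998*b^2 + 0.42*b - 2.34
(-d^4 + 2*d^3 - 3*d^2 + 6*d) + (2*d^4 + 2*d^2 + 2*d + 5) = d^4 + 2*d^3 - d^2 + 8*d + 5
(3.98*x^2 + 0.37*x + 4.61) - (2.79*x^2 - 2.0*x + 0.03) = 1.19*x^2 + 2.37*x + 4.58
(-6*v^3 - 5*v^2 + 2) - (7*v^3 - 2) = -13*v^3 - 5*v^2 + 4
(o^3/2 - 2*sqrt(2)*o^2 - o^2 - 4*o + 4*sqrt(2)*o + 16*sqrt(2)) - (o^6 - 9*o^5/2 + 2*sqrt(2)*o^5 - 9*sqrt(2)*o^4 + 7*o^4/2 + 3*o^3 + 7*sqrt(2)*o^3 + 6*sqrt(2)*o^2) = -o^6 - 2*sqrt(2)*o^5 + 9*o^5/2 - 7*o^4/2 + 9*sqrt(2)*o^4 - 7*sqrt(2)*o^3 - 5*o^3/2 - 8*sqrt(2)*o^2 - o^2 - 4*o + 4*sqrt(2)*o + 16*sqrt(2)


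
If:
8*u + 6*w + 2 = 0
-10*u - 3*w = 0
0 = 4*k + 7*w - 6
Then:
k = 89/36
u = 1/6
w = -5/9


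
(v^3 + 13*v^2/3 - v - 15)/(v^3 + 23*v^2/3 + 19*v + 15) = (3*v - 5)/(3*v + 5)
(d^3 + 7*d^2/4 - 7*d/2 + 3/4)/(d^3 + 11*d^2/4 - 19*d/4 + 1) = (d + 3)/(d + 4)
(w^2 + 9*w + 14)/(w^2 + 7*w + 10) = (w + 7)/(w + 5)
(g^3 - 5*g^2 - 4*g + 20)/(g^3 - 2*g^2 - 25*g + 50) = (g + 2)/(g + 5)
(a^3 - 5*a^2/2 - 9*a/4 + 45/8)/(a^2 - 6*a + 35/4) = (4*a^2 - 9)/(2*(2*a - 7))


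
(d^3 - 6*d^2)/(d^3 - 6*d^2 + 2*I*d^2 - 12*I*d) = d/(d + 2*I)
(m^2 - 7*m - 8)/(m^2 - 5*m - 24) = (m + 1)/(m + 3)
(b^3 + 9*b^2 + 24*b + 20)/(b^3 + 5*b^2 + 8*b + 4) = (b + 5)/(b + 1)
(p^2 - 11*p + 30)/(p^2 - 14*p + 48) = (p - 5)/(p - 8)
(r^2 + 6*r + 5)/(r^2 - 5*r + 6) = (r^2 + 6*r + 5)/(r^2 - 5*r + 6)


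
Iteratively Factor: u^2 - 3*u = (u - 3)*(u)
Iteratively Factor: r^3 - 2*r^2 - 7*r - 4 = (r + 1)*(r^2 - 3*r - 4) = (r + 1)^2*(r - 4)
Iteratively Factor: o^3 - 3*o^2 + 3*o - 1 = (o - 1)*(o^2 - 2*o + 1) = (o - 1)^2*(o - 1)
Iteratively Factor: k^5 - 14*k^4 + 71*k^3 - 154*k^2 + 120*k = (k - 3)*(k^4 - 11*k^3 + 38*k^2 - 40*k) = (k - 5)*(k - 3)*(k^3 - 6*k^2 + 8*k) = k*(k - 5)*(k - 3)*(k^2 - 6*k + 8) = k*(k - 5)*(k - 3)*(k - 2)*(k - 4)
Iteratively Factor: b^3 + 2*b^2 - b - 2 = (b + 1)*(b^2 + b - 2) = (b + 1)*(b + 2)*(b - 1)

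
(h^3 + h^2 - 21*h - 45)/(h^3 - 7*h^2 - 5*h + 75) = (h + 3)/(h - 5)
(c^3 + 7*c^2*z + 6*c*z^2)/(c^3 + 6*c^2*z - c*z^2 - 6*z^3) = c/(c - z)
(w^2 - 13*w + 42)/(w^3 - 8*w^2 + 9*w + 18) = (w - 7)/(w^2 - 2*w - 3)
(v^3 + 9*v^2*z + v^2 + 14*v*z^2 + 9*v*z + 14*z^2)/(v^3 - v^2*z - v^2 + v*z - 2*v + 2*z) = (-v^2 - 9*v*z - 14*z^2)/(-v^2 + v*z + 2*v - 2*z)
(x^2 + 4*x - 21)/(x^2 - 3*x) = (x + 7)/x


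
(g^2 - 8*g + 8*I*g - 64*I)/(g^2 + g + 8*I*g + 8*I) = (g - 8)/(g + 1)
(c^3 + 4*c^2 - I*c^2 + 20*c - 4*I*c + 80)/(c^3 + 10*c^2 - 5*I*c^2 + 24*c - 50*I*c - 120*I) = (c + 4*I)/(c + 6)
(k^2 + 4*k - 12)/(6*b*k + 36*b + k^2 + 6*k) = (k - 2)/(6*b + k)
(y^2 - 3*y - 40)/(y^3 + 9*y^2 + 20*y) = (y - 8)/(y*(y + 4))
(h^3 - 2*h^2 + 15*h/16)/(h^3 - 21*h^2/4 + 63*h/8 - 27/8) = h*(4*h - 5)/(2*(2*h^2 - 9*h + 9))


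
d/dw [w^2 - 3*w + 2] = 2*w - 3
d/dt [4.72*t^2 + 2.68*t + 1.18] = 9.44*t + 2.68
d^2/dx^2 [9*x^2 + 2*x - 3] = 18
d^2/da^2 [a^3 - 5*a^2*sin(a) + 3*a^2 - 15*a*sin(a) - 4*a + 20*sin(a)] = 5*a^2*sin(a) + 15*a*sin(a) - 20*a*cos(a) + 6*a - 30*sqrt(2)*sin(a + pi/4) + 6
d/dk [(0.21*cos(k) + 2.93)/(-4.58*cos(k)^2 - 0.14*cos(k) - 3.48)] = (-0.9618*cos(k)^2 - 26.8388*cos(k) + 0.3206)*sin(k)/(20.9764*cos(k)^4 + 1.2824*cos(k)^3 + 31.8964*cos(k)^2 + 0.9744*cos(k) + 12.1104)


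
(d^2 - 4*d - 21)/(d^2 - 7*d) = (d + 3)/d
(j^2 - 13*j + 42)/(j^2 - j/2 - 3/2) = 2*(-j^2 + 13*j - 42)/(-2*j^2 + j + 3)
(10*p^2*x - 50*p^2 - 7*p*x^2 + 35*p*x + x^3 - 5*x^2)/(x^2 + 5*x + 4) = (10*p^2*x - 50*p^2 - 7*p*x^2 + 35*p*x + x^3 - 5*x^2)/(x^2 + 5*x + 4)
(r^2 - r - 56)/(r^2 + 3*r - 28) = (r - 8)/(r - 4)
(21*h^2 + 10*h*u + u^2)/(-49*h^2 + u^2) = (3*h + u)/(-7*h + u)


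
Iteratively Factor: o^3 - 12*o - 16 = (o + 2)*(o^2 - 2*o - 8) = (o - 4)*(o + 2)*(o + 2)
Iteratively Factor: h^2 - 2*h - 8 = (h - 4)*(h + 2)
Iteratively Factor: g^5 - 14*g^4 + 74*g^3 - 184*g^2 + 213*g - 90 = (g - 1)*(g^4 - 13*g^3 + 61*g^2 - 123*g + 90) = (g - 3)*(g - 1)*(g^3 - 10*g^2 + 31*g - 30) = (g - 3)*(g - 2)*(g - 1)*(g^2 - 8*g + 15) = (g - 5)*(g - 3)*(g - 2)*(g - 1)*(g - 3)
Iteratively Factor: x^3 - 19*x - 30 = (x + 2)*(x^2 - 2*x - 15) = (x - 5)*(x + 2)*(x + 3)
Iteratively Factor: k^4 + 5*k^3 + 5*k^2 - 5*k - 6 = (k + 1)*(k^3 + 4*k^2 + k - 6) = (k + 1)*(k + 3)*(k^2 + k - 2) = (k + 1)*(k + 2)*(k + 3)*(k - 1)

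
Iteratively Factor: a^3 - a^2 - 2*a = (a)*(a^2 - a - 2) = a*(a - 2)*(a + 1)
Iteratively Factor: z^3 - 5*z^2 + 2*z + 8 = (z - 4)*(z^2 - z - 2) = (z - 4)*(z + 1)*(z - 2)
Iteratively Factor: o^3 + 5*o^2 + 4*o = (o + 1)*(o^2 + 4*o) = o*(o + 1)*(o + 4)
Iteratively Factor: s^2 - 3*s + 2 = (s - 1)*(s - 2)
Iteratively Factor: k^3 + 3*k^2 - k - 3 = (k + 1)*(k^2 + 2*k - 3) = (k - 1)*(k + 1)*(k + 3)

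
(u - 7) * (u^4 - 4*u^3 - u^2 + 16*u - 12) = u^5 - 11*u^4 + 27*u^3 + 23*u^2 - 124*u + 84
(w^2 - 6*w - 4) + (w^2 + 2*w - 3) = 2*w^2 - 4*w - 7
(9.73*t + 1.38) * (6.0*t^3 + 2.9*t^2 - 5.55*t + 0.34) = 58.38*t^4 + 36.497*t^3 - 49.9995*t^2 - 4.3508*t + 0.4692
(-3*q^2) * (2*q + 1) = -6*q^3 - 3*q^2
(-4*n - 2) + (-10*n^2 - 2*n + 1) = -10*n^2 - 6*n - 1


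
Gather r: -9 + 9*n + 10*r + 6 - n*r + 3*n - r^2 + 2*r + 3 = 12*n - r^2 + r*(12 - n)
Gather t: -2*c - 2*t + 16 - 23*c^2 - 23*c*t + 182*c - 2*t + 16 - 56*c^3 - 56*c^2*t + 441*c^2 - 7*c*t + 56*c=-56*c^3 + 418*c^2 + 236*c + t*(-56*c^2 - 30*c - 4) + 32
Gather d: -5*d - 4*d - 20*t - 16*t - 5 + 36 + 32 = -9*d - 36*t + 63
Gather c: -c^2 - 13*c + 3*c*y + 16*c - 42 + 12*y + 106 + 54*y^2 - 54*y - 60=-c^2 + c*(3*y + 3) + 54*y^2 - 42*y + 4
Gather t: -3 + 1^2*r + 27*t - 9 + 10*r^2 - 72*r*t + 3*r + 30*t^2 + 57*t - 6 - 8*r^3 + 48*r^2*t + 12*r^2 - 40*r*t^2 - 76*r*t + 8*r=-8*r^3 + 22*r^2 + 12*r + t^2*(30 - 40*r) + t*(48*r^2 - 148*r + 84) - 18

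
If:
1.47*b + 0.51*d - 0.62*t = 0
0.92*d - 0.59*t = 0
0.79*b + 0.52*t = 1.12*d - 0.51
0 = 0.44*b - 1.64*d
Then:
No Solution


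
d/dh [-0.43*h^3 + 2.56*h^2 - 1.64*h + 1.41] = -1.29*h^2 + 5.12*h - 1.64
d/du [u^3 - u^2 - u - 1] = 3*u^2 - 2*u - 1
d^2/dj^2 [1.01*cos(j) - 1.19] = -1.01*cos(j)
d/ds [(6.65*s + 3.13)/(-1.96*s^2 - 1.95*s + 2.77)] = (13.034*s^2 + 12.2696*s + 24.524)/(3.8416*s^4 + 7.644*s^3 - 7.0559*s^2 - 10.803*s + 7.6729)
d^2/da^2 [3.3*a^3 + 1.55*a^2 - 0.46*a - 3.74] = 19.8*a + 3.1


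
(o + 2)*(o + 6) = o^2 + 8*o + 12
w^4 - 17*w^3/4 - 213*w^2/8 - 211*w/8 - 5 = (w - 8)*(w + 1/4)*(w + 1)*(w + 5/2)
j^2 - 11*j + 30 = (j - 6)*(j - 5)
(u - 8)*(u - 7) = u^2 - 15*u + 56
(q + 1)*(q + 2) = q^2 + 3*q + 2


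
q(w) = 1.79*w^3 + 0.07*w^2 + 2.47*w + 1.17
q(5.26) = 276.60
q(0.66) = 3.35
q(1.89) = 18.17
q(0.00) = 1.17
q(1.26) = 7.97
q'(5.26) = 151.78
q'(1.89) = 21.92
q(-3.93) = -116.11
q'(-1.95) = 22.62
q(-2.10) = -20.29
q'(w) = 5.37*w^2 + 0.14*w + 2.47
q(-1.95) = -16.65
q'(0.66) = 4.90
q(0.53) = 2.77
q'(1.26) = 11.17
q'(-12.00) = 774.07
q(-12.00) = -3111.51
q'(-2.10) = 25.86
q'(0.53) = 4.05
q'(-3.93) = 84.86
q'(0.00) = 2.47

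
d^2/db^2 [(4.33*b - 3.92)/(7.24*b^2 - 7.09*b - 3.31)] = ((118.161 - 188.0952*b)*(-7.24*b^2 + 7.09*b + 3.31) - (4.33*b - 3.92)*(14.48*b - 7.09)*(28.96*b - 14.18))/(-7.24*b^2 + 7.09*b + 3.31)^3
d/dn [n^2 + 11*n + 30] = 2*n + 11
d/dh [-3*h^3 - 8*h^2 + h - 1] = -9*h^2 - 16*h + 1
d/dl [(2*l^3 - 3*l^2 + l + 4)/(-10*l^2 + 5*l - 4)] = (-20*l^4 + 20*l^3 - 29*l^2 + 104*l - 24)/(100*l^4 - 100*l^3 + 105*l^2 - 40*l + 16)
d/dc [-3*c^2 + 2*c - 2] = 2 - 6*c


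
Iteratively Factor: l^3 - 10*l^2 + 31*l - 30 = (l - 2)*(l^2 - 8*l + 15) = (l - 5)*(l - 2)*(l - 3)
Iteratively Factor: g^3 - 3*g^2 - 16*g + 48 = (g - 3)*(g^2 - 16) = (g - 4)*(g - 3)*(g + 4)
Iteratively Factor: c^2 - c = (c - 1)*(c)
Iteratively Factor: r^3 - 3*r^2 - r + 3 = (r - 1)*(r^2 - 2*r - 3) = (r - 3)*(r - 1)*(r + 1)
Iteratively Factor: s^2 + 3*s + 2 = (s + 1)*(s + 2)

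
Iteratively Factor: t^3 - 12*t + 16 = (t - 2)*(t^2 + 2*t - 8) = (t - 2)*(t + 4)*(t - 2)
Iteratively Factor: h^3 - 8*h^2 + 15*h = (h - 5)*(h^2 - 3*h) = h*(h - 5)*(h - 3)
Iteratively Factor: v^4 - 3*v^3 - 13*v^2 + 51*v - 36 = (v - 3)*(v^3 - 13*v + 12) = (v - 3)*(v + 4)*(v^2 - 4*v + 3) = (v - 3)*(v - 1)*(v + 4)*(v - 3)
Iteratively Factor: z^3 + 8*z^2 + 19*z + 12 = (z + 3)*(z^2 + 5*z + 4) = (z + 3)*(z + 4)*(z + 1)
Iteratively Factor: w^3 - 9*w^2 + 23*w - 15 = (w - 5)*(w^2 - 4*w + 3) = (w - 5)*(w - 1)*(w - 3)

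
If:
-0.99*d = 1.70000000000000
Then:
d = -1.72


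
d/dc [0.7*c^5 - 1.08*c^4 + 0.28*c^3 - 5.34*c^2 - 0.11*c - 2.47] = 3.5*c^4 - 4.32*c^3 + 0.84*c^2 - 10.68*c - 0.11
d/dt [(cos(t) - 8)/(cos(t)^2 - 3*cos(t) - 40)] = sin(t)/(cos(t) + 5)^2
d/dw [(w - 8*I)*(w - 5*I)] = 2*w - 13*I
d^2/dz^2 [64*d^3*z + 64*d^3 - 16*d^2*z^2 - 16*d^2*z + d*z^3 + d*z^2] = 2*d*(-16*d + 3*z + 1)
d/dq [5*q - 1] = 5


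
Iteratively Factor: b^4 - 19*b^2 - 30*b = (b - 5)*(b^3 + 5*b^2 + 6*b) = (b - 5)*(b + 2)*(b^2 + 3*b) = (b - 5)*(b + 2)*(b + 3)*(b)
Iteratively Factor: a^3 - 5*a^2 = (a)*(a^2 - 5*a) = a*(a - 5)*(a)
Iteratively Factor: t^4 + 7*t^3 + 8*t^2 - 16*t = (t - 1)*(t^3 + 8*t^2 + 16*t) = (t - 1)*(t + 4)*(t^2 + 4*t) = (t - 1)*(t + 4)^2*(t)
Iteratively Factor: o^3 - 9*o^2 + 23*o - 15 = (o - 5)*(o^2 - 4*o + 3) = (o - 5)*(o - 1)*(o - 3)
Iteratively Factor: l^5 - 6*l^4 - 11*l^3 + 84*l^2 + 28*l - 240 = (l - 4)*(l^4 - 2*l^3 - 19*l^2 + 8*l + 60) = (l - 4)*(l - 2)*(l^3 - 19*l - 30) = (l - 4)*(l - 2)*(l + 2)*(l^2 - 2*l - 15) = (l - 4)*(l - 2)*(l + 2)*(l + 3)*(l - 5)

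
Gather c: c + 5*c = 6*c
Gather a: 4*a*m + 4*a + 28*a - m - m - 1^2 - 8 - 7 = a*(4*m + 32) - 2*m - 16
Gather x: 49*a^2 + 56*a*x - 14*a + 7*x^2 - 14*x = 49*a^2 - 14*a + 7*x^2 + x*(56*a - 14)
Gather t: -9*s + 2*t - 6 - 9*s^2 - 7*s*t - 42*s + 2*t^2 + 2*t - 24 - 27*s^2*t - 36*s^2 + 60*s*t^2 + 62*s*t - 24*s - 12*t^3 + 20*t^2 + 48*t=-45*s^2 - 75*s - 12*t^3 + t^2*(60*s + 22) + t*(-27*s^2 + 55*s + 52) - 30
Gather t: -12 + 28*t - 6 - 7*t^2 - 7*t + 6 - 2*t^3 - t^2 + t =-2*t^3 - 8*t^2 + 22*t - 12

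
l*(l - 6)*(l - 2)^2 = l^4 - 10*l^3 + 28*l^2 - 24*l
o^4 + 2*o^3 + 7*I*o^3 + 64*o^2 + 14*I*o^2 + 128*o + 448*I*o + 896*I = (o + 2)*(o - 8*I)*(o + 7*I)*(o + 8*I)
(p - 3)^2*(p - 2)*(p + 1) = p^4 - 7*p^3 + 13*p^2 + 3*p - 18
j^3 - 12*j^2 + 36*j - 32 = (j - 8)*(j - 2)^2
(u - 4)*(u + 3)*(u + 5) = u^3 + 4*u^2 - 17*u - 60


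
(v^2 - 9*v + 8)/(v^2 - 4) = (v^2 - 9*v + 8)/(v^2 - 4)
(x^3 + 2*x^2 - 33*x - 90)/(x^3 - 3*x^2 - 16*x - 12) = (x^2 + 8*x + 15)/(x^2 + 3*x + 2)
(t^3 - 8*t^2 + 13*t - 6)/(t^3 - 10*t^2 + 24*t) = (t^2 - 2*t + 1)/(t*(t - 4))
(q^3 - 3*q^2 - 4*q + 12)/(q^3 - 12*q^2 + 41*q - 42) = (q + 2)/(q - 7)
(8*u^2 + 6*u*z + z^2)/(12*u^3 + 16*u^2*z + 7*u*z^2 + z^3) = (4*u + z)/(6*u^2 + 5*u*z + z^2)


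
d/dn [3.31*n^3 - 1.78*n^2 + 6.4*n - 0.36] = 9.93*n^2 - 3.56*n + 6.4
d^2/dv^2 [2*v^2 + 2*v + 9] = 4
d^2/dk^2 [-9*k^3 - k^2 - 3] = -54*k - 2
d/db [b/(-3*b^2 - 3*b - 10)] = (3*b^2 - 10)/(9*b^4 + 18*b^3 + 69*b^2 + 60*b + 100)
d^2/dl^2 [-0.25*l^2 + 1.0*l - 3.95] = -0.500000000000000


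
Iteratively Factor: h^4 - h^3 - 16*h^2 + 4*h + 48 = (h + 3)*(h^3 - 4*h^2 - 4*h + 16) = (h - 2)*(h + 3)*(h^2 - 2*h - 8) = (h - 2)*(h + 2)*(h + 3)*(h - 4)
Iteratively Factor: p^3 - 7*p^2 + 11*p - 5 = (p - 5)*(p^2 - 2*p + 1) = (p - 5)*(p - 1)*(p - 1)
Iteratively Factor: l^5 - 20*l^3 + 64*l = (l - 2)*(l^4 + 2*l^3 - 16*l^2 - 32*l) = l*(l - 2)*(l^3 + 2*l^2 - 16*l - 32) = l*(l - 4)*(l - 2)*(l^2 + 6*l + 8) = l*(l - 4)*(l - 2)*(l + 2)*(l + 4)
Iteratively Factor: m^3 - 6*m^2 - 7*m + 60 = (m - 5)*(m^2 - m - 12) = (m - 5)*(m - 4)*(m + 3)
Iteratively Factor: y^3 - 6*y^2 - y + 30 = (y - 5)*(y^2 - y - 6) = (y - 5)*(y + 2)*(y - 3)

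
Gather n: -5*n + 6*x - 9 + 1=-5*n + 6*x - 8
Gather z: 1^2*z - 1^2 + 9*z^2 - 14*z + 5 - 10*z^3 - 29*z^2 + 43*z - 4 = -10*z^3 - 20*z^2 + 30*z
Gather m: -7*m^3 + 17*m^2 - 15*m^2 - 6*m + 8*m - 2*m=-7*m^3 + 2*m^2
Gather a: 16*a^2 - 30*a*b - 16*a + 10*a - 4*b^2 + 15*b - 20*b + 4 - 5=16*a^2 + a*(-30*b - 6) - 4*b^2 - 5*b - 1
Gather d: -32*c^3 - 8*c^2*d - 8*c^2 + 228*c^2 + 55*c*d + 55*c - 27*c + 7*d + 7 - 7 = -32*c^3 + 220*c^2 + 28*c + d*(-8*c^2 + 55*c + 7)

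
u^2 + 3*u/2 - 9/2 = (u - 3/2)*(u + 3)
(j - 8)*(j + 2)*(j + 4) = j^3 - 2*j^2 - 40*j - 64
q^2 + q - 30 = (q - 5)*(q + 6)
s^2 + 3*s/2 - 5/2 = (s - 1)*(s + 5/2)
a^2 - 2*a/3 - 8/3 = (a - 2)*(a + 4/3)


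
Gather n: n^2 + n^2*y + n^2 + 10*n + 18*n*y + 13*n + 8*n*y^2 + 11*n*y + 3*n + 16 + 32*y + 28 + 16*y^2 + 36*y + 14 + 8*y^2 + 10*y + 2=n^2*(y + 2) + n*(8*y^2 + 29*y + 26) + 24*y^2 + 78*y + 60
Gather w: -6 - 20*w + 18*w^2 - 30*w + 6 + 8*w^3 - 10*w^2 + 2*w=8*w^3 + 8*w^2 - 48*w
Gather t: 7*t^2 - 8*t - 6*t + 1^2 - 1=7*t^2 - 14*t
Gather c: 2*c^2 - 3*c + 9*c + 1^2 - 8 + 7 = 2*c^2 + 6*c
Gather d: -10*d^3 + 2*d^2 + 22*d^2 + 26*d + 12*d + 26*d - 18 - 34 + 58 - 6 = -10*d^3 + 24*d^2 + 64*d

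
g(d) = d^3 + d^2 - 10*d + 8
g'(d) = 3*d^2 + 2*d - 10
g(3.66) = 33.82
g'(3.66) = 37.51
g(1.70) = -1.20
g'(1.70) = 2.07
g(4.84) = 96.41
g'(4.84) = 69.96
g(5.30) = 131.97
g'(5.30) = 84.87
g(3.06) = 15.42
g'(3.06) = 24.21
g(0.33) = 4.84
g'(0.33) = -9.01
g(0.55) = 2.97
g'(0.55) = -7.99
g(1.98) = -0.12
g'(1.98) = 5.72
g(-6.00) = -112.00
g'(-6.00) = 86.00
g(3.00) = 14.00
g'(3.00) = 23.00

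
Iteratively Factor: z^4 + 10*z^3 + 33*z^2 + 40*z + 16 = (z + 1)*(z^3 + 9*z^2 + 24*z + 16) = (z + 1)^2*(z^2 + 8*z + 16) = (z + 1)^2*(z + 4)*(z + 4)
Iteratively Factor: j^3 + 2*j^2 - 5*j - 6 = (j - 2)*(j^2 + 4*j + 3) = (j - 2)*(j + 1)*(j + 3)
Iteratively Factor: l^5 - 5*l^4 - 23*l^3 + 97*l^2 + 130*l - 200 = (l + 2)*(l^4 - 7*l^3 - 9*l^2 + 115*l - 100) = (l - 5)*(l + 2)*(l^3 - 2*l^2 - 19*l + 20) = (l - 5)^2*(l + 2)*(l^2 + 3*l - 4) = (l - 5)^2*(l + 2)*(l + 4)*(l - 1)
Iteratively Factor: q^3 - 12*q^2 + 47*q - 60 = (q - 3)*(q^2 - 9*q + 20) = (q - 5)*(q - 3)*(q - 4)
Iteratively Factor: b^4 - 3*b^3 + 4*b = (b - 2)*(b^3 - b^2 - 2*b) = (b - 2)^2*(b^2 + b) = b*(b - 2)^2*(b + 1)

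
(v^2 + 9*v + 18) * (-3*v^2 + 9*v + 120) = -3*v^4 - 18*v^3 + 147*v^2 + 1242*v + 2160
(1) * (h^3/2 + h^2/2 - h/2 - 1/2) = h^3/2 + h^2/2 - h/2 - 1/2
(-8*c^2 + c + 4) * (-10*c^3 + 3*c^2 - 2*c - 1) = 80*c^5 - 34*c^4 - 21*c^3 + 18*c^2 - 9*c - 4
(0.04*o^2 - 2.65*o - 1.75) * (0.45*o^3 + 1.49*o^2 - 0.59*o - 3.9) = 0.018*o^5 - 1.1329*o^4 - 4.7596*o^3 - 1.2*o^2 + 11.3675*o + 6.825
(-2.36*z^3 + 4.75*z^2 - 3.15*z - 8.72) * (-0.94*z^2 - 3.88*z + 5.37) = 2.2184*z^5 + 4.6918*z^4 - 28.1422*z^3 + 45.9263*z^2 + 16.9181*z - 46.8264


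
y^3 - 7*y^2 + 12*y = y*(y - 4)*(y - 3)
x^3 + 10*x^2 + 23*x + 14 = (x + 1)*(x + 2)*(x + 7)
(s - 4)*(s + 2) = s^2 - 2*s - 8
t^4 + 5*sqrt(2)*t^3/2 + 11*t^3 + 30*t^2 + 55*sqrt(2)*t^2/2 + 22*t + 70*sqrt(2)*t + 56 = (t + 4)*(t + 7)*(t + sqrt(2)/2)*(t + 2*sqrt(2))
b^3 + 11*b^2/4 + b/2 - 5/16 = (b - 1/4)*(b + 1/2)*(b + 5/2)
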